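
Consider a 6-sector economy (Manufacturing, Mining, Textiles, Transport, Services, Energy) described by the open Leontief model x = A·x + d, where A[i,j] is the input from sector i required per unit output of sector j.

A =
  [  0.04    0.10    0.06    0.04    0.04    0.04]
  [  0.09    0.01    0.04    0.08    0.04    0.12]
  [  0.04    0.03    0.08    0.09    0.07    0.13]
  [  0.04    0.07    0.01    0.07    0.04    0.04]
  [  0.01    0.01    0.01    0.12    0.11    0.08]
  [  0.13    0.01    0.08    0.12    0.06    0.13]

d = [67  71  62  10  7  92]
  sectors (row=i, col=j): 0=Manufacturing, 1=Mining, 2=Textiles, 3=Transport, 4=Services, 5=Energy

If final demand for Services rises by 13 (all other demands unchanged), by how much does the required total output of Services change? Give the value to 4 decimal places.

14.8848

Form M = I − A:
  [  0.96   -0.10   -0.06   -0.04   -0.04   -0.04]
  [ -0.09    0.99   -0.04   -0.08   -0.04   -0.12]
  [ -0.04   -0.03    0.92   -0.09   -0.07   -0.13]
  [ -0.04   -0.07   -0.01    0.93   -0.04   -0.04]
  [ -0.01   -0.01   -0.01   -0.12    0.89   -0.08]
  [ -0.13   -0.01   -0.08   -0.12   -0.06    0.87]
Leontief inverse L = M⁻¹:
  [  1.0726    0.1185    0.0845    0.0850    0.0700    0.0886]
  [  0.1300    1.0373    0.0709    0.1337    0.0757    0.1728]
  [  0.0860    0.0567    1.1150    0.1565    0.1144    0.1961]
  [  0.0664    0.0872    0.0274    1.1063    0.0639    0.0759]
  [  0.0397    0.0298    0.0289    0.1707    1.1450    0.1234]
  [  0.1816    0.0489    0.1218    0.1930    0.1096    1.2017]
Total output x = L · d:
  x_0 = 1.0726·67 + 0.1185·71 + 0.0845·62 + 0.0850·10 + 0.0700·7 + 0.0886·92 = 95.0079
  x_1 = 0.1300·67 + 1.0373·71 + 0.0709·62 + 0.1337·10 + 0.0757·7 + 0.1728·92 = 104.5138
  x_2 = 0.0860·67 + 0.0567·71 + 1.1150·62 + 0.1565·10 + 0.1144·7 + 0.1961·92 = 99.3288
  x_3 = 0.0664·67 + 0.0872·71 + 0.0274·62 + 1.1063·10 + 0.0639·7 + 0.0759·92 = 30.8310
  x_4 = 0.0397·67 + 0.0298·71 + 0.0289·62 + 0.1707·10 + 1.1450·7 + 0.1234·92 = 27.6441
  x_5 = 0.1816·67 + 0.0489·71 + 0.1218·62 + 0.1930·10 + 0.1096·7 + 1.2017·92 = 136.4378
Δx_4 = L[4,4] · Δd_4 = 1.1450 · 13 = 14.8848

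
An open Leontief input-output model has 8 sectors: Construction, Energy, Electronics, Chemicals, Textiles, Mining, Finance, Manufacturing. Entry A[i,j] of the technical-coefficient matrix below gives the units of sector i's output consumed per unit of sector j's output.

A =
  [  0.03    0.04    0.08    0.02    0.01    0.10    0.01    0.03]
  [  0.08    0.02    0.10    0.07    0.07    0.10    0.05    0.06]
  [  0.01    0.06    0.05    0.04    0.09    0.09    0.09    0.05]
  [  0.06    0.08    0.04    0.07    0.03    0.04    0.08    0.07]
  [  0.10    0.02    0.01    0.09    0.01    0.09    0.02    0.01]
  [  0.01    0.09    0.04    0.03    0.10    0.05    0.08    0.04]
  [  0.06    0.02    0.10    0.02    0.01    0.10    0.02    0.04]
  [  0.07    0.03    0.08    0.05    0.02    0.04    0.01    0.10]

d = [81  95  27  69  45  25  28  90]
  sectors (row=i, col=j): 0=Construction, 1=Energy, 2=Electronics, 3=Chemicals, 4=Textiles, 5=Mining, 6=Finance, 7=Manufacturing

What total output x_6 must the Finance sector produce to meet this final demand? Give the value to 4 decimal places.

60.8527

Form M = I − A:
  [  0.97   -0.04   -0.08   -0.02   -0.01   -0.10   -0.01   -0.03]
  [ -0.08    0.98   -0.10   -0.07   -0.07   -0.10   -0.05   -0.06]
  [ -0.01   -0.06    0.95   -0.04   -0.09   -0.09   -0.09   -0.05]
  [ -0.06   -0.08   -0.04    0.93   -0.03   -0.04   -0.08   -0.07]
  [ -0.10   -0.02   -0.01   -0.09    0.99   -0.09   -0.02   -0.01]
  [ -0.01   -0.09   -0.04   -0.03   -0.10    0.95   -0.08   -0.04]
  [ -0.06   -0.02   -0.10   -0.02   -0.01   -0.10    0.98   -0.04]
  [ -0.07   -0.03   -0.08   -0.05   -0.02   -0.04   -0.01    0.90]
Leontief inverse L = M⁻¹:
  [  1.0534    0.0702    0.1137    0.0456    0.0433    0.1419    0.0416    0.0583]
  [  0.1239    1.0675    0.1551    0.1140    0.1146    0.1704    0.0966    0.1059]
  [  0.0537    0.0982    1.0999    0.0808    0.1285    0.1531    0.1292    0.0897]
  [  0.1024    0.1170    0.0944    1.1085    0.0653    0.1020    0.1170    0.1131]
  [  0.1264    0.0532    0.0463    0.1166    1.0377    0.1334    0.0502    0.0391]
  [  0.0531    0.1225    0.0869    0.0694    0.1340    1.1102    0.1146    0.0761]
  [  0.0855    0.0541    0.1387    0.0476    0.0458    0.1482    1.0544    0.0718]
  [  0.1026    0.0635    0.1235    0.0823    0.0518    0.0900    0.0424    1.1385]
Total output x = L · d:
  x_0 = 1.0534·81 + 0.0702·95 + 0.1137·27 + 0.0456·69 + 0.0433·45 + 0.1419·25 + 0.0416·28 + 0.0583·90 = 110.1226
  x_1 = 0.1239·81 + 1.0675·95 + 0.1551·27 + 0.1140·69 + 0.1146·45 + 0.1704·25 + 0.0966·28 + 0.1059·90 = 145.1541
  x_2 = 0.0537·81 + 0.0982·95 + 1.0999·27 + 0.0808·69 + 0.1285·45 + 0.1531·25 + 0.1292·28 + 0.0897·90 = 70.2568
  x_3 = 0.1024·81 + 0.1170·95 + 0.0944·27 + 1.1085·69 + 0.0653·45 + 0.1020·25 + 0.1170·28 + 0.1131·90 = 117.3899
  x_4 = 0.1264·81 + 0.0532·95 + 0.0463·27 + 0.1166·69 + 1.0377·45 + 0.1334·25 + 0.0502·28 + 0.0391·90 = 79.5349
  x_5 = 0.0531·81 + 0.1225·95 + 0.0869·27 + 0.0694·69 + 0.1340·45 + 1.1102·25 + 0.1146·28 + 0.0761·90 = 66.9287
  x_6 = 0.0855·81 + 0.0541·95 + 0.1387·27 + 0.0476·69 + 0.0458·45 + 0.1482·25 + 1.0544·28 + 0.0718·90 = 60.8527
  x_7 = 0.1026·81 + 0.0635·95 + 0.1235·27 + 0.0823·69 + 0.0518·45 + 0.0900·25 + 0.0424·28 + 1.1385·90 = 131.5885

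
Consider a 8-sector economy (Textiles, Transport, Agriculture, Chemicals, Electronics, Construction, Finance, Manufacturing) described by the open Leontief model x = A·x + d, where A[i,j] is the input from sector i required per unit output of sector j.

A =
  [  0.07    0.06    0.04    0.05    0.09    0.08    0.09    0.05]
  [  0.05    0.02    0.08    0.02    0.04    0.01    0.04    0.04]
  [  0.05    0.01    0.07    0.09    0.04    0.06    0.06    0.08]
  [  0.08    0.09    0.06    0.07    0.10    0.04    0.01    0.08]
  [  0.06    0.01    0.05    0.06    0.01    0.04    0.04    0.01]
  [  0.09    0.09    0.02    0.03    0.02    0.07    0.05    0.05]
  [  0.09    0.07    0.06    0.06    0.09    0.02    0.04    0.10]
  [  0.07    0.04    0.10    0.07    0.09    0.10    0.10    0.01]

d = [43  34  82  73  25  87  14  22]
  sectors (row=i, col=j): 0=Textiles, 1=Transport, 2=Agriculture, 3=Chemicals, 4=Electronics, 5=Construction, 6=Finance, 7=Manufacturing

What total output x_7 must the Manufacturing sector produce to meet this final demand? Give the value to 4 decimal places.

74.8112

Form M = I − A:
  [  0.93   -0.06   -0.04   -0.05   -0.09   -0.08   -0.09   -0.05]
  [ -0.05    0.98   -0.08   -0.02   -0.04   -0.01   -0.04   -0.04]
  [ -0.05   -0.01    0.93   -0.09   -0.04   -0.06   -0.06   -0.08]
  [ -0.08   -0.09   -0.06    0.93   -0.10   -0.04   -0.01   -0.08]
  [ -0.06   -0.01   -0.05   -0.06    0.99   -0.04   -0.04   -0.01]
  [ -0.09   -0.09   -0.02   -0.03   -0.02    0.93   -0.05   -0.05]
  [ -0.09   -0.07   -0.06   -0.06   -0.09   -0.02    0.96   -0.10]
  [ -0.07   -0.04   -0.10   -0.07   -0.09   -0.10   -0.10    0.99]
Leontief inverse L = M⁻¹:
  [  1.1383    0.1078    0.0955    0.1031    0.1467    0.1298    0.1416    0.1002]
  [  0.0880    1.0445    0.1142    0.0543    0.0741    0.0408    0.0720    0.0703]
  [  0.1122    0.0552    1.1221    0.1420    0.0956    0.1089    0.1074    0.1274]
  [  0.1445    0.1328    0.1180    1.1238    0.1557    0.0913    0.0625    0.1255]
  [  0.0979    0.0387    0.0799    0.0909    1.0443    0.0687    0.0681    0.0412]
  [  0.1441    0.1289    0.0650    0.0697    0.0671    1.1108    0.0936    0.0896]
  [  0.1564    0.1140    0.1202    0.1163    0.1499    0.0733    1.0952    0.1475]
  [  0.1448    0.0928    0.1590    0.1303    0.1509    0.1541    0.1545    1.0695]
Total output x = L · d:
  x_0 = 1.1383·43 + 0.1078·34 + 0.0955·82 + 0.1031·73 + 0.1467·25 + 0.1298·87 + 0.1416·14 + 0.1002·22 = 87.1136
  x_1 = 0.0880·43 + 1.0445·34 + 0.1142·82 + 0.0543·73 + 0.0741·25 + 0.0408·87 + 0.0720·14 + 0.0703·22 = 60.5759
  x_2 = 0.1122·43 + 0.0552·34 + 1.1221·82 + 0.1420·73 + 0.0956·25 + 0.1089·87 + 0.1074·14 + 0.1274·22 = 125.2471
  x_3 = 0.1445·43 + 0.1328·34 + 0.1180·82 + 1.1238·73 + 0.1557·25 + 0.0913·87 + 0.0625·14 + 0.1255·22 = 117.9207
  x_4 = 0.0979·43 + 0.0387·34 + 0.0799·82 + 0.0909·73 + 1.0443·25 + 0.0687·87 + 0.0681·14 + 0.0412·22 = 52.6545
  x_5 = 0.1441·43 + 0.1289·34 + 0.0650·82 + 0.0697·73 + 0.0671·25 + 1.1108·87 + 0.0936·14 + 0.0896·22 = 122.5921
  x_6 = 0.1564·43 + 0.1140·34 + 0.1202·82 + 0.1163·73 + 0.1499·25 + 0.0733·87 + 1.0952·14 + 0.1475·22 = 57.6484
  x_7 = 0.1448·43 + 0.0928·34 + 0.1590·82 + 0.1303·73 + 0.1509·25 + 0.1541·87 + 0.1545·14 + 1.0695·22 = 74.8112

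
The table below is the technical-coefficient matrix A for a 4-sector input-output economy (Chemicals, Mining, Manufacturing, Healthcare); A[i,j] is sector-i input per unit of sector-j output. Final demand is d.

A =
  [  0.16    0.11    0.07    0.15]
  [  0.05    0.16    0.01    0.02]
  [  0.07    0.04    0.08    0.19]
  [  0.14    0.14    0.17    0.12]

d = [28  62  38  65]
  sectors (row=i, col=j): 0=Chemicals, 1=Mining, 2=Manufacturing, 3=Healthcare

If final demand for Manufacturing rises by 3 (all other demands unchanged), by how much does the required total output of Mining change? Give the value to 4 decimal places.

Form M = I − A:
  [  0.84   -0.11   -0.07   -0.15]
  [ -0.05    0.84   -0.01   -0.02]
  [ -0.07   -0.04    0.92   -0.19]
  [ -0.14   -0.14   -0.17    0.88]
Leontief inverse L = M⁻¹:
  [  1.2569    0.2132    0.1442    0.2502]
  [  0.0823    1.2105    0.0282    0.0476]
  [  0.1492    0.1204    1.1507    0.2766]
  [  0.2419    0.2498    0.2497    1.2372]
Total output x = L · d:
  x_0 = 1.2569·28 + 0.2132·62 + 0.1442·38 + 0.2502·65 = 70.1518
  x_1 = 0.0823·28 + 1.2105·62 + 0.0282·38 + 0.0476·65 = 81.5290
  x_2 = 0.1492·28 + 0.1204·62 + 1.1507·38 + 0.2766·65 = 73.3512
  x_3 = 0.2419·28 + 0.2498·62 + 0.2497·38 + 1.2372·65 = 112.1648
Δx_1 = L[1,2] · Δd_2 = 0.0282 · 3 = 0.0847

0.0847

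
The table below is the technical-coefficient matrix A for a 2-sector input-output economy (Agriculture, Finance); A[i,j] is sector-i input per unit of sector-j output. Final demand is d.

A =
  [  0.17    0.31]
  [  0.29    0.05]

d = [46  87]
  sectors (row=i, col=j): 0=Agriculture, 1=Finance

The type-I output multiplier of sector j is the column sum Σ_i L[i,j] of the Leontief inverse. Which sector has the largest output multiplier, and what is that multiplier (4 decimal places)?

Agriculture (1.7750)

Form M = I − A:
  [  0.83   -0.31]
  [ -0.29    0.95]
Leontief inverse L = M⁻¹:
  [  1.3599    0.4437]
  [  0.4151    1.1881]
Total output x = L · d:
  x_0 = 1.3599·46 + 0.4437·87 = 101.1595
  x_1 = 0.4151·46 + 1.1881·87 = 122.4592
Output multipliers (column sums of L):
  Agriculture: 1.7750
  Finance: 1.6318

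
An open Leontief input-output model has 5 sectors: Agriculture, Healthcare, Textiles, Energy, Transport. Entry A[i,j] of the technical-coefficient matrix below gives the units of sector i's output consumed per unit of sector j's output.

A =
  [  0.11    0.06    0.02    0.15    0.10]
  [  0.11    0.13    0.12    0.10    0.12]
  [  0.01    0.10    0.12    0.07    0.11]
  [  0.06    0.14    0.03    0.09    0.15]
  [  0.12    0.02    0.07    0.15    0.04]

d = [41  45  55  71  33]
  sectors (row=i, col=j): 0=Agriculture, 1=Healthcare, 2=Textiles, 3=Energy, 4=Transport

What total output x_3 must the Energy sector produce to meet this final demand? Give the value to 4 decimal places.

Form M = I − A:
  [  0.89   -0.06   -0.02   -0.15   -0.10]
  [ -0.11    0.87   -0.12   -0.10   -0.12]
  [ -0.01   -0.10    0.88   -0.07   -0.11]
  [ -0.06   -0.14   -0.03    0.91   -0.15]
  [ -0.12   -0.02   -0.07   -0.15    0.96]
Leontief inverse L = M⁻¹:
  [  1.1824    0.1332    0.0682    0.2454    0.1860]
  [  0.2000    1.2269    0.1978    0.2211    0.2314]
  [  0.0697    0.1693    1.1811    0.1519    0.1875]
  [  0.1405    0.2177    0.0925    1.1925    0.2388]
  [  0.1790    0.0886    0.1132    0.2327    1.1207]
Total output x = L · d:
  x_0 = 1.1824·41 + 0.1332·45 + 0.0682·55 + 0.2454·71 + 0.1860·33 = 81.7866
  x_1 = 0.2000·41 + 1.2269·45 + 0.1978·55 + 0.2211·71 + 0.2314·33 = 97.6226
  x_2 = 0.0697·41 + 0.1693·45 + 1.1811·55 + 0.1519·71 + 0.1875·33 = 92.4089
  x_3 = 0.1405·41 + 0.2177·45 + 0.0925·55 + 1.1925·71 + 0.2388·33 = 113.1924
  x_4 = 0.1790·41 + 0.0886·45 + 0.1132·55 + 0.2327·71 + 1.1207·33 = 71.0566

113.1924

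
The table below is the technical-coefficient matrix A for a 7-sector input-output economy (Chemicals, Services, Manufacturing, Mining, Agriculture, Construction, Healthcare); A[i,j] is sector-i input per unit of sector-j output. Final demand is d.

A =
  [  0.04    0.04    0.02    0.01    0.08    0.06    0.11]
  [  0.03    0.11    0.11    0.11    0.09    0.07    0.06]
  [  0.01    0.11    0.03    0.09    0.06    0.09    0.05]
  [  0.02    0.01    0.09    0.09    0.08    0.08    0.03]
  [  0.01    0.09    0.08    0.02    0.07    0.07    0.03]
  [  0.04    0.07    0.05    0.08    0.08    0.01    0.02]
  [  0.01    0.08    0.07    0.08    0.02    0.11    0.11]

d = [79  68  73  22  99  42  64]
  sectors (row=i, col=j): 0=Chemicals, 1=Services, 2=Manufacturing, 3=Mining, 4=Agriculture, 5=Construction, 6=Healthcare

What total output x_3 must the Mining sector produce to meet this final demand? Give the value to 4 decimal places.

63.4797

Form M = I − A:
  [  0.96   -0.04   -0.02   -0.01   -0.08   -0.06   -0.11]
  [ -0.03    0.89   -0.11   -0.11   -0.09   -0.07   -0.06]
  [ -0.01   -0.11    0.97   -0.09   -0.06   -0.09   -0.05]
  [ -0.02   -0.01   -0.09    0.91   -0.08   -0.08   -0.03]
  [ -0.01   -0.09   -0.08   -0.02    0.93   -0.07   -0.03]
  [ -0.04   -0.07   -0.05   -0.08   -0.08    0.99   -0.02]
  [ -0.01   -0.08   -0.07   -0.08   -0.02   -0.11    0.89]
Leontief inverse L = M⁻¹:
  [  1.0534    0.0894    0.0628    0.0535    0.1202    0.1051    0.1480]
  [  0.0517    1.1882    0.1821    0.1881    0.1621    0.1428    0.1117]
  [  0.0278    0.1683    1.0879    0.1511    0.1160    0.1427    0.0881]
  [  0.0342    0.0593    0.1346    1.1391    0.1275    0.1264    0.0613]
  [  0.0244    0.1450    0.1260    0.0704    1.1168    0.1148    0.0625]
  [  0.0529    0.1155    0.0940    0.1238    0.1243    1.0546    0.0517]
  [  0.0288    0.1439    0.1292    0.1487    0.0770    0.1695    1.1555]
Total output x = L · d:
  x_0 = 1.0534·79 + 0.0894·68 + 0.0628·73 + 0.0535·22 + 0.1202·99 + 0.1051·42 + 0.1480·64 = 120.8446
  x_1 = 0.0517·79 + 1.1882·68 + 0.1821·73 + 0.1881·22 + 0.1621·99 + 0.1428·42 + 0.1117·64 = 131.5059
  x_2 = 0.0278·79 + 0.1683·68 + 1.0879·73 + 0.1511·22 + 0.1160·99 + 0.1427·42 + 0.0881·64 = 119.4980
  x_3 = 0.0342·79 + 0.0593·68 + 0.1346·73 + 1.1391·22 + 0.1275·99 + 0.1264·42 + 0.0613·64 = 63.4797
  x_4 = 0.0244·79 + 0.1450·68 + 0.1260·73 + 0.0704·22 + 1.1168·99 + 0.1148·42 + 0.0625·64 = 141.9186
  x_5 = 0.0529·79 + 0.1155·68 + 0.0940·73 + 0.1238·22 + 0.1243·99 + 1.0546·42 + 0.0517·64 = 81.5305
  x_6 = 0.0288·79 + 0.1439·68 + 0.1292·73 + 0.1487·22 + 0.0770·99 + 0.1695·42 + 1.1555·64 = 113.4594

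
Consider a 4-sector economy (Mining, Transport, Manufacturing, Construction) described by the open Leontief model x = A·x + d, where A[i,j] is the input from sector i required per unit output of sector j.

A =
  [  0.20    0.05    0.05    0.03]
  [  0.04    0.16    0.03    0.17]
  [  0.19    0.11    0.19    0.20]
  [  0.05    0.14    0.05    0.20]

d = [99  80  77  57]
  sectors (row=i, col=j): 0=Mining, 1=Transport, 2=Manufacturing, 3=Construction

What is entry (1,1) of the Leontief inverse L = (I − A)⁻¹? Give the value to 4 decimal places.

Form M = I − A:
  [  0.80   -0.05   -0.05   -0.03]
  [ -0.04    0.84   -0.03   -0.17]
  [ -0.19   -0.11    0.81   -0.20]
  [ -0.05   -0.14   -0.05    0.80]
Leontief inverse L = M⁻¹:
  [  1.2820    0.1033    0.0887    0.0922]
  [  0.0973    1.2534    0.0702    0.2875]
  [  0.3432    0.2541    1.2892    0.3892]
  [  0.1186    0.2417    0.0984    1.3304]
Total output x = L · d:
  x_0 = 1.2820·99 + 0.1033·80 + 0.0887·77 + 0.0922·57 = 147.2591
  x_1 = 0.0973·99 + 1.2534·80 + 0.0702·77 + 0.2875·57 = 131.6971
  x_2 = 0.3432·99 + 0.2541·80 + 1.2892·77 + 0.3892·57 = 175.7568
  x_3 = 0.1186·99 + 0.2417·80 + 0.0984·77 + 1.3304·57 = 114.4855

L[1,1] = 1.2534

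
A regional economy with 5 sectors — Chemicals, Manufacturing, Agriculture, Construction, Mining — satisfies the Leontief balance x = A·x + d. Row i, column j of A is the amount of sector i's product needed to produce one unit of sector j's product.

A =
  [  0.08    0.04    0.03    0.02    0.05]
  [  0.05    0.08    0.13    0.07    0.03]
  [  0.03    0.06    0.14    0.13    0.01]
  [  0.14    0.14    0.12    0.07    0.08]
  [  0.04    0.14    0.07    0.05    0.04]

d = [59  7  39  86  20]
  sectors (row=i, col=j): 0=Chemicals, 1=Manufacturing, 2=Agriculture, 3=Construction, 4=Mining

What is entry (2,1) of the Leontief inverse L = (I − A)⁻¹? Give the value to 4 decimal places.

L[2,1] = 0.1152

Form M = I − A:
  [  0.92   -0.04   -0.03   -0.02   -0.05]
  [ -0.05    0.92   -0.13   -0.07   -0.03]
  [ -0.03   -0.06    0.86   -0.13   -0.01]
  [ -0.14   -0.14   -0.12    0.93   -0.08]
  [ -0.04   -0.14   -0.07   -0.05    0.96]
Leontief inverse L = M⁻¹:
  [  1.1015    0.0676    0.0595    0.0405    0.0635]
  [  0.0877    1.1291    0.1942    0.1168    0.0516]
  [  0.0749    0.1152    1.2110    0.1815    0.0352]
  [  0.1951    0.2111    0.2056    1.1302    0.1131]
  [  0.0743    0.1869    0.1298    0.0908    1.0603]
Total output x = L · d:
  x_0 = 1.1015·59 + 0.0676·7 + 0.0595·39 + 0.0405·86 + 0.0635·20 = 72.5325
  x_1 = 0.0877·59 + 1.1291·7 + 0.1942·39 + 0.1168·86 + 0.0516·20 = 31.7299
  x_2 = 0.0749·59 + 0.1152·7 + 1.2110·39 + 0.1815·86 + 0.0352·20 = 68.7647
  x_3 = 0.1951·59 + 0.2111·7 + 0.2056·39 + 1.1302·86 + 0.1131·20 = 120.4626
  x_4 = 0.0743·59 + 0.1869·7 + 0.1298·39 + 0.0908·86 + 1.0603·20 = 39.7710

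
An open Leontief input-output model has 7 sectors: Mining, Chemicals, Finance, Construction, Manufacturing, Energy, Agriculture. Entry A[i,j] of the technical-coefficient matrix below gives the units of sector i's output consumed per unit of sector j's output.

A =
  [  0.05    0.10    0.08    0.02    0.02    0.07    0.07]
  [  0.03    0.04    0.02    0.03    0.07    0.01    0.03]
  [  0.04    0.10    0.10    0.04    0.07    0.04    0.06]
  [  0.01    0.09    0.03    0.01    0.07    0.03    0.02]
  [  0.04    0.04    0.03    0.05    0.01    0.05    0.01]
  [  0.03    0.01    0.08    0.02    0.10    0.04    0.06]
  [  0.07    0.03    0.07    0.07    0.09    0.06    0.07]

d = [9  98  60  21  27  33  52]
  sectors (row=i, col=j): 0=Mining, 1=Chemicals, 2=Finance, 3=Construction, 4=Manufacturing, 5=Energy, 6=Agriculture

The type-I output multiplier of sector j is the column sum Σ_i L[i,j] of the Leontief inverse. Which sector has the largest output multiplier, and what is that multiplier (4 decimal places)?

Manufacturing (1.6448)

Form M = I − A:
  [  0.95   -0.10   -0.08   -0.02   -0.02   -0.07   -0.07]
  [ -0.03    0.96   -0.02   -0.03   -0.07   -0.01   -0.03]
  [ -0.04   -0.10    0.90   -0.04   -0.07   -0.04   -0.06]
  [ -0.01   -0.09   -0.03    0.99   -0.07   -0.03   -0.02]
  [ -0.04   -0.04   -0.03   -0.05    0.99   -0.05   -0.01]
  [ -0.03   -0.01   -0.08   -0.02   -0.10    0.96   -0.06]
  [ -0.07   -0.03   -0.07   -0.07   -0.09   -0.06    0.93]
Leontief inverse L = M⁻¹:
  [  1.0754    0.1351    0.1184    0.0428    0.0615    0.0956    0.1007]
  [  0.0431    1.0593    0.0372    0.0425    0.0878    0.0243    0.0432]
  [  0.0665    0.1398    1.1390    0.0649    0.1113    0.0672    0.0899]
  [  0.0240    0.1088    0.0483    1.0238    0.0915    0.0438    0.0343]
  [  0.0520    0.0607    0.0500    0.0601    1.0320    0.0637    0.0256]
  [  0.0516    0.0400    0.1122    0.0407    0.1297    1.0638    0.0833]
  [  0.0975    0.0715    0.1116    0.0950    0.1310    0.0911    1.1014]
Total output x = L · d:
  x_0 = 1.0754·9 + 0.1351·98 + 0.1184·60 + 0.0428·21 + 0.0615·27 + 0.0956·33 + 0.1007·52 = 40.9650
  x_1 = 0.0431·9 + 1.0593·98 + 0.0372·60 + 0.0425·21 + 0.0878·27 + 0.0243·33 + 0.0432·52 = 112.7458
  x_2 = 0.0665·9 + 0.1398·98 + 1.1390·60 + 0.0649·21 + 0.1113·27 + 0.0672·33 + 0.0899·52 = 93.9010
  x_3 = 0.0240·9 + 0.1088·98 + 0.0483·60 + 1.0238·21 + 0.0915·27 + 0.0438·33 + 0.0343·52 = 40.9774
  x_4 = 0.0520·9 + 0.0607·98 + 0.0500·60 + 0.0601·21 + 1.0320·27 + 0.0637·33 + 0.0256·52 = 41.9834
  x_5 = 0.0516·9 + 0.0400·98 + 0.1122·60 + 0.0407·21 + 0.1297·27 + 1.0638·33 + 0.0833·52 = 54.9061
  x_6 = 0.0975·9 + 0.0715·98 + 0.1116·60 + 0.0950·21 + 0.1310·27 + 0.0911·33 + 1.1014·52 = 80.3917
Output multipliers (column sums of L):
  Mining: 1.4101
  Chemicals: 1.6152
  Finance: 1.6167
  Construction: 1.3697
  Manufacturing: 1.6448
  Energy: 1.4495
  Agriculture: 1.4785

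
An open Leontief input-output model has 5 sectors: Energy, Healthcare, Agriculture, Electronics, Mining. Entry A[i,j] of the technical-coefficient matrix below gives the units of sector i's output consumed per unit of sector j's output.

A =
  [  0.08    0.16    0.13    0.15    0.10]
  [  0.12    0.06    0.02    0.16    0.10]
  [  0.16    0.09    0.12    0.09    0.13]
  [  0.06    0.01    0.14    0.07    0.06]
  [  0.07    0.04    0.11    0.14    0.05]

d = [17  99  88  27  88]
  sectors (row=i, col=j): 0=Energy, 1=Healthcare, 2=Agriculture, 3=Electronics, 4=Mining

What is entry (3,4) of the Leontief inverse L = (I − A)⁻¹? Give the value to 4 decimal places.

L[3,4] = 0.1223

Form M = I − A:
  [  0.92   -0.16   -0.13   -0.15   -0.10]
  [ -0.12    0.94   -0.02   -0.16   -0.10]
  [ -0.16   -0.09    0.88   -0.09   -0.13]
  [ -0.06   -0.01   -0.14    0.93   -0.06]
  [ -0.07   -0.04   -0.11   -0.14    0.95]
Leontief inverse L = M⁻¹:
  [  1.1968    0.2398    0.2539    0.2896    0.2042]
  [  0.1963    1.1185    0.1174    0.2612    0.1710]
  [  0.2727    0.1781    1.2464    0.2303    0.2326]
  [  0.1299    0.0604    0.2182    1.1461    0.1223]
  [  0.1472    0.0943    0.2001    0.2279    1.1198]
Total output x = L · d:
  x_0 = 1.1968·17 + 0.2398·99 + 0.2539·88 + 0.2896·27 + 0.2042·88 = 92.2175
  x_1 = 0.1963·17 + 1.1185·99 + 0.1174·88 + 0.2612·27 + 0.1710·88 = 146.4978
  x_2 = 0.2727·17 + 0.1781·99 + 1.2464·88 + 0.2303·27 + 0.2326·88 = 158.6326
  x_3 = 0.1299·17 + 0.0604·99 + 0.2182·88 + 1.1461·27 + 0.1223·88 = 69.0917
  x_4 = 0.1472·17 + 0.0943·99 + 0.2001·88 + 0.2279·27 + 1.1198·88 = 134.1448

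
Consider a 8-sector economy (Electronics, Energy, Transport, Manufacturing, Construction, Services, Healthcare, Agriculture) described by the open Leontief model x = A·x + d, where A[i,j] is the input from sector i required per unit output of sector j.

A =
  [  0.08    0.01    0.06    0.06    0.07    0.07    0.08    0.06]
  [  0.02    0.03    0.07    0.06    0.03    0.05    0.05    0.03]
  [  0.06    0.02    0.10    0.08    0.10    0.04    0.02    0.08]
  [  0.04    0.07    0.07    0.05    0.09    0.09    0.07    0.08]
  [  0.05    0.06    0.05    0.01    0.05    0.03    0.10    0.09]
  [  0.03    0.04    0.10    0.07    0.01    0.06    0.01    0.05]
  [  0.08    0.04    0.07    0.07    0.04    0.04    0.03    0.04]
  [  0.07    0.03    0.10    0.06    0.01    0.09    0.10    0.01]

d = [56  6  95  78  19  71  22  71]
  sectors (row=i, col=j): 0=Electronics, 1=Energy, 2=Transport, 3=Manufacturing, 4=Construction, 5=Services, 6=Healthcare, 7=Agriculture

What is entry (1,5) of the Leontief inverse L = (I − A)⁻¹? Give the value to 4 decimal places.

L[1,5] = 0.0864

Form M = I − A:
  [  0.92   -0.01   -0.06   -0.06   -0.07   -0.07   -0.08   -0.06]
  [ -0.02    0.97   -0.07   -0.06   -0.03   -0.05   -0.05   -0.03]
  [ -0.06   -0.02    0.90   -0.08   -0.10   -0.04   -0.02   -0.08]
  [ -0.04   -0.07   -0.07    0.95   -0.09   -0.09   -0.07   -0.08]
  [ -0.05   -0.06   -0.05   -0.01    0.95   -0.03   -0.10   -0.09]
  [ -0.03   -0.04   -0.10   -0.07   -0.01    0.94   -0.01   -0.05]
  [ -0.08   -0.04   -0.07   -0.07   -0.04   -0.04    0.97   -0.04]
  [ -0.07   -0.03   -0.10   -0.06   -0.01   -0.09   -0.10    0.99]
Leontief inverse L = M⁻¹:
  [  1.1316    0.0436    0.1303    0.1122    0.1171    0.1229    0.1312    0.1117]
  [  0.0535    1.0540    0.1201    0.0974    0.0642    0.0864    0.0826    0.0663]
  [  0.1118    0.0555    1.1731    0.1321    0.1516    0.0949    0.0764    0.1356]
  [  0.0941    0.1082    0.1500    1.1083    0.1394    0.1481    0.1263    0.1359]
  [  0.0959    0.0879    0.1123    0.0570    1.0880    0.0755    0.1453    0.1308]
  [  0.0659    0.0651    0.1568    0.1122    0.0485    1.1017    0.0457    0.0896]
  [  0.1219    0.0677    0.1292    0.1145    0.0826    0.0855    1.0735    0.0843]
  [  0.1179    0.0608    0.1689    0.1137    0.0577    0.1394    0.1412    1.0599]
Total output x = L · d:
  x_0 = 1.1316·56 + 0.0436·6 + 0.1303·95 + 0.1122·78 + 0.1171·19 + 0.1229·71 + 0.1312·22 + 0.1117·71 = 106.5256
  x_1 = 0.0535·56 + 1.0540·6 + 0.1201·95 + 0.0974·78 + 0.0642·19 + 0.0864·71 + 0.0826·22 + 0.0663·71 = 42.1972
  x_2 = 0.1118·56 + 0.0555·6 + 1.1731·95 + 0.1321·78 + 0.1516·19 + 0.0949·71 + 0.0764·22 + 0.1356·71 = 149.2748
  x_3 = 0.0941·56 + 0.1082·6 + 0.1500·95 + 1.1083·78 + 0.1394·19 + 0.1481·71 + 0.1263·22 + 0.1359·71 = 132.2102
  x_4 = 0.0959·56 + 0.0879·6 + 0.1123·95 + 0.0570·78 + 1.0880·19 + 0.0755·71 + 0.1453·22 + 0.1308·71 = 59.5274
  x_5 = 0.0659·56 + 0.0651·6 + 0.1568·95 + 0.1122·78 + 0.0485·19 + 1.1017·71 + 0.0457·22 + 0.0896·71 = 114.2340
  x_6 = 0.1219·56 + 0.0677·6 + 0.1292·95 + 0.1145·78 + 0.0826·19 + 0.0855·71 + 1.0735·22 + 0.0843·71 = 65.6845
  x_7 = 0.1179·56 + 0.0608·6 + 0.1689·95 + 0.1137·78 + 0.0577·19 + 0.1394·71 + 0.1412·22 + 1.0599·71 = 121.2400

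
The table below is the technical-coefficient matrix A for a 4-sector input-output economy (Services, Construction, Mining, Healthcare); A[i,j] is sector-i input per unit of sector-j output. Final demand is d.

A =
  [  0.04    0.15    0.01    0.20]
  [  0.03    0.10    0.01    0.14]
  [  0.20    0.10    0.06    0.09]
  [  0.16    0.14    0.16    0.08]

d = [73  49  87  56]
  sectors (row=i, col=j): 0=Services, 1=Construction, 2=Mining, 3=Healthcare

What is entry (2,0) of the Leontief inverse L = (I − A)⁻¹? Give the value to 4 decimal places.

L[2,0] = 0.2685

Form M = I − A:
  [  0.96   -0.15   -0.01   -0.20]
  [ -0.03    0.90   -0.01   -0.14]
  [ -0.20   -0.10    0.94   -0.09]
  [ -0.16   -0.14   -0.16    0.92]
Leontief inverse L = M⁻¹:
  [  1.1093    0.2359    0.0625    0.2831]
  [  0.0791    1.1604    0.0470    0.1984]
  [  0.2685    0.1978    1.1022    0.1963]
  [  0.2516    0.2520    0.2097    1.2005]
Total output x = L · d:
  x_0 = 1.1093·73 + 0.2359·49 + 0.0625·87 + 0.2831·56 = 113.8270
  x_1 = 0.0791·73 + 1.1604·49 + 0.0470·87 + 0.1984·56 = 77.8260
  x_2 = 0.2685·73 + 0.1978·49 + 1.1022·87 + 0.1963·56 = 136.1758
  x_3 = 0.2516·73 + 0.2520·49 + 0.2097·87 + 1.2005·56 = 116.1914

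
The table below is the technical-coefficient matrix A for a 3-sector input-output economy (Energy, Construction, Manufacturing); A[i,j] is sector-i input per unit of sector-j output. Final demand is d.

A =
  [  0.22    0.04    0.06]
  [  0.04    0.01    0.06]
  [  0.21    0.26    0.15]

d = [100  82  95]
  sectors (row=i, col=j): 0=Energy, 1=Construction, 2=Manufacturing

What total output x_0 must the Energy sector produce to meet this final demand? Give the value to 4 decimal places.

147.0475

Form M = I − A:
  [  0.78   -0.04   -0.06]
  [ -0.04    0.99   -0.06]
  [ -0.21   -0.26    0.85]
Leontief inverse L = M⁻¹:
  [  1.3125    0.0788    0.0982]
  [  0.0741    1.0336    0.0782]
  [  0.3469    0.3356    1.2247]
Total output x = L · d:
  x_0 = 1.3125·100 + 0.0788·82 + 0.0982·95 = 147.0475
  x_1 = 0.0741·100 + 1.0336·82 + 0.0782·95 = 99.5913
  x_2 = 0.3469·100 + 0.3356·82 + 1.2247·95 = 178.5573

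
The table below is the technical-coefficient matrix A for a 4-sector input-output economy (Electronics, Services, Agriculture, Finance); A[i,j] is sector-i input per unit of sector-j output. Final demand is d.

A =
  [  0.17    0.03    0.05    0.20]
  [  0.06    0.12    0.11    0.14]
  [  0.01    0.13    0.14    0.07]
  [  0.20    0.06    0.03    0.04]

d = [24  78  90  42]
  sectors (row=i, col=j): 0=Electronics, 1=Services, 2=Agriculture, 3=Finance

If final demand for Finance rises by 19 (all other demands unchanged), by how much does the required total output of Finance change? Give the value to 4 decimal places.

Form M = I − A:
  [  0.83   -0.03   -0.05   -0.20]
  [ -0.06    0.88   -0.11   -0.14]
  [ -0.01   -0.13    0.86   -0.07]
  [ -0.20   -0.06   -0.03    0.96]
Leontief inverse L = M⁻¹:
  [  1.2801    0.0770    0.0942    0.2848]
  [  0.1387    1.1802    0.1665    0.2131]
  [  0.0584    0.1871    1.1945    0.1266]
  [  0.2772    0.0956    0.0674    1.1183]
Total output x = L · d:
  x_0 = 1.2801·24 + 0.0770·78 + 0.0942·90 + 0.2848·42 = 57.1674
  x_1 = 0.1387·24 + 1.1802·78 + 0.1665·90 + 0.2131·42 = 119.3181
  x_2 = 0.0584·24 + 0.1871·78 + 1.1945·90 + 0.1266·42 = 128.8175
  x_3 = 0.2772·24 + 0.0956·78 + 0.0674·90 + 1.1183·42 = 67.1428
Δx_3 = L[3,3] · Δd_3 = 1.1183 · 19 = 21.2472

21.2472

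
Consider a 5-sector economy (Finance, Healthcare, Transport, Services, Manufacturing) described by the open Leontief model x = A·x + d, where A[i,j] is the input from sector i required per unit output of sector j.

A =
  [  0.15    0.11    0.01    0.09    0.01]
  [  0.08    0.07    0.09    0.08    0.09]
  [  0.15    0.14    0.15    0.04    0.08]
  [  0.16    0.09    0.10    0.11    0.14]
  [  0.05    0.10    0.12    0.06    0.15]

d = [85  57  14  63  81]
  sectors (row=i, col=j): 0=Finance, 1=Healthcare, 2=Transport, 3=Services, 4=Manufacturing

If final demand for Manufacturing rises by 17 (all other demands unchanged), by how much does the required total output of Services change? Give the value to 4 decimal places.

4.1038

Form M = I − A:
  [  0.85   -0.11   -0.01   -0.09   -0.01]
  [ -0.08    0.93   -0.09   -0.08   -0.09]
  [ -0.15   -0.14    0.85   -0.04   -0.08]
  [ -0.16   -0.09   -0.10    0.89   -0.14]
  [ -0.05   -0.10   -0.12   -0.06    0.85]
Leontief inverse L = M⁻¹:
  [  1.2350    0.1761    0.0595    0.1476    0.0631]
  [  0.1729    1.1512    0.1632    0.1392    0.1622]
  [  0.2746    0.2488    1.2433    0.1172    0.1659]
  [  0.2944    0.2068    0.2003    1.1972    0.2414]
  [  0.1525    0.1955    0.2124    0.1261    1.2397]
Total output x = L · d:
  x_0 = 1.2350·85 + 0.1761·57 + 0.0595·14 + 0.1476·63 + 0.0631·81 = 130.2606
  x_1 = 0.1729·85 + 1.1512·57 + 0.1632·14 + 0.1392·63 + 0.1622·81 = 104.5120
  x_2 = 0.2746·85 + 0.2488·57 + 1.2433·14 + 0.1172·63 + 0.1659·81 = 75.7531
  x_3 = 0.2944·85 + 0.2068·57 + 0.2003·14 + 1.1972·63 + 0.2414·81 = 134.5906
  x_4 = 0.1525·85 + 0.1955·57 + 0.2124·14 + 0.1261·63 + 1.2397·81 = 135.4471
Δx_3 = L[3,4] · Δd_4 = 0.2414 · 17 = 4.1038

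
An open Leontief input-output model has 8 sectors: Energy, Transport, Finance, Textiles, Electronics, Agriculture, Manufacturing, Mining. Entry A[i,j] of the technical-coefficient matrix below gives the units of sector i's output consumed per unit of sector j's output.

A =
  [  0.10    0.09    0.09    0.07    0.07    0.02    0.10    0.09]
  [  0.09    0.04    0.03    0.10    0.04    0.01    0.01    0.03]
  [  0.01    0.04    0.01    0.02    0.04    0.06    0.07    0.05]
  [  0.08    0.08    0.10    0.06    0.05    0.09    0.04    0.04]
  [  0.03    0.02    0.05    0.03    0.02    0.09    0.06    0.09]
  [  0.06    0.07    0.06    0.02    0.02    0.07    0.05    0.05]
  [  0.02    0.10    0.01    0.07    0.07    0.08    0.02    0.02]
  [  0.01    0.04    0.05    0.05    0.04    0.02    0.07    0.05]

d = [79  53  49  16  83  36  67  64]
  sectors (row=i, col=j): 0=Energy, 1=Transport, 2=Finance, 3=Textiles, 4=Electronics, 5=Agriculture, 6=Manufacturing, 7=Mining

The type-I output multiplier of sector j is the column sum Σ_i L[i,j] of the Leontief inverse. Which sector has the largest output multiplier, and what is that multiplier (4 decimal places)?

Form M = I − A:
  [  0.90   -0.09   -0.09   -0.07   -0.07   -0.02   -0.10   -0.09]
  [ -0.09    0.96   -0.03   -0.10   -0.04   -0.01   -0.01   -0.03]
  [ -0.01   -0.04    0.99   -0.02   -0.04   -0.06   -0.07   -0.05]
  [ -0.08   -0.08   -0.10    0.94   -0.05   -0.09   -0.04   -0.04]
  [ -0.03   -0.02   -0.05   -0.03    0.98   -0.09   -0.06   -0.09]
  [ -0.06   -0.07   -0.06   -0.02   -0.02    0.93   -0.05   -0.05]
  [ -0.02   -0.10   -0.01   -0.07   -0.07   -0.08    0.98   -0.02]
  [ -0.01   -0.04   -0.05   -0.05   -0.04   -0.02   -0.07    0.95]
Leontief inverse L = M⁻¹:
  [  1.1540    0.1554    0.1424    0.1304    0.1199    0.0765    0.1565    0.1459]
  [  0.1278    1.0800    0.0680    0.1359    0.0697    0.0440    0.0457    0.0654]
  [  0.0335    0.0706    1.0331    0.0467    0.0613    0.0882    0.0934    0.0742]
  [  0.1289    0.1355    0.1461    1.1081    0.0901    0.1392    0.0891    0.0886]
  [  0.0592    0.0600    0.0811    0.0621    1.0478    0.1253    0.0943    0.1222]
  [  0.0953    0.1115    0.0923    0.0568    0.0501    1.1040    0.0852    0.0844]
  [  0.0589    0.1386    0.0457    0.1069    0.0969    0.1170    1.0512    0.0543]
  [  0.0349    0.0730    0.0752    0.0796    0.0645    0.0518    0.0964    1.0764]
Total output x = L · d:
  x_0 = 1.1540·79 + 0.1554·53 + 0.1424·49 + 0.1304·16 + 0.1199·83 + 0.0765·36 + 0.1565·67 + 0.1459·64 = 141.0051
  x_1 = 0.1278·79 + 1.0800·53 + 0.0680·49 + 0.1359·16 + 0.0697·83 + 0.0440·36 + 0.0457·67 + 0.0654·64 = 87.4606
  x_2 = 0.0335·79 + 0.0706·53 + 1.0331·49 + 0.0467·16 + 0.0613·83 + 0.0882·36 + 0.0934·67 + 0.0742·64 = 77.0326
  x_3 = 0.1289·79 + 0.1355·53 + 0.1461·49 + 1.1081·16 + 0.0901·83 + 0.1392·36 + 0.0891·67 + 0.0886·64 = 66.3859
  x_4 = 0.0592·79 + 0.0600·53 + 0.0811·49 + 0.0621·16 + 1.0478·83 + 0.1253·36 + 0.0943·67 + 0.1222·64 = 118.4413
  x_5 = 0.0953·79 + 0.1115·53 + 0.0923·49 + 0.0568·16 + 0.0501·83 + 1.1040·36 + 0.0852·67 + 0.0844·64 = 73.8861
  x_6 = 0.0589·79 + 0.1386·53 + 0.0457·49 + 0.1069·16 + 0.0969·83 + 0.1170·36 + 1.0512·67 + 0.0543·64 = 102.1105
  x_7 = 0.0349·79 + 0.0730·53 + 0.0752·49 + 0.0796·16 + 0.0645·83 + 0.0518·36 + 0.0964·67 + 1.0764·64 = 94.1500
Output multipliers (column sums of L):
  Energy: 1.6926
  Transport: 1.8247
  Finance: 1.6840
  Textiles: 1.7265
  Electronics: 1.6004
  Agriculture: 1.7460
  Manufacturing: 1.7118
  Mining: 1.7115

Transport (1.8247)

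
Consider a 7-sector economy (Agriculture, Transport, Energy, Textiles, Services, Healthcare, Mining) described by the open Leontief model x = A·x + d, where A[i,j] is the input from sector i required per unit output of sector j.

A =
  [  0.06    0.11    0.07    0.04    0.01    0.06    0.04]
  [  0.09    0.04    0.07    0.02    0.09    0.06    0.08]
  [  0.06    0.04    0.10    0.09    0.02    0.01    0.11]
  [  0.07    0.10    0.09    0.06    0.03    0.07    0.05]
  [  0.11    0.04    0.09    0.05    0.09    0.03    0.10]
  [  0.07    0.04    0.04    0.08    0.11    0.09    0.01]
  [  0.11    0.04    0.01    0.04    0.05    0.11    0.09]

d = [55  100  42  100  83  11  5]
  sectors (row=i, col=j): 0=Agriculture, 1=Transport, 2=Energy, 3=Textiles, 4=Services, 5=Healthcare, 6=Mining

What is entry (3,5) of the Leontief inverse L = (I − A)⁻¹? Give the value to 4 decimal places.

Form M = I − A:
  [  0.94   -0.11   -0.07   -0.04   -0.01   -0.06   -0.04]
  [ -0.09    0.96   -0.07   -0.02   -0.09   -0.06   -0.08]
  [ -0.06   -0.04    0.90   -0.09   -0.02   -0.01   -0.11]
  [ -0.07   -0.10   -0.09    0.94   -0.03   -0.07   -0.05]
  [ -0.11   -0.04   -0.09   -0.05    0.91   -0.03   -0.10]
  [ -0.07   -0.04   -0.04   -0.08   -0.11    0.91   -0.01]
  [ -0.11   -0.04   -0.01   -0.04   -0.05   -0.11    0.91]
Leontief inverse L = M⁻¹:
  [  1.1151    0.1506    0.1166    0.0769    0.0495    0.1028    0.0871]
  [  0.1566    1.0873    0.1230    0.0639    0.1348    0.1093    0.1369]
  [  0.1220    0.0874    1.1507    0.1322    0.0558    0.0586    0.1662]
  [  0.1366    0.1497    0.1471    1.1059    0.0765    0.1211    0.1074]
  [  0.1849    0.0956    0.1510    0.0991    1.1364    0.0853    0.1661]
  [  0.1343    0.0889    0.0968    0.1246    0.1574    1.1370    0.0621]
  [  0.1754    0.0895    0.0586    0.0827    0.0973    0.1653    1.1386]
Total output x = L · d:
  x_0 = 1.1151·55 + 0.1506·100 + 0.1166·42 + 0.0769·100 + 0.0495·83 + 0.1028·11 + 0.0871·5 = 94.6508
  x_1 = 0.1566·55 + 1.0873·100 + 0.1230·42 + 0.0639·100 + 0.1348·83 + 0.1093·11 + 0.1369·5 = 141.9669
  x_2 = 0.1220·55 + 0.0874·100 + 1.1507·42 + 0.1322·100 + 0.0558·83 + 0.0586·11 + 0.1662·5 = 83.1109
  x_3 = 0.1366·55 + 0.1497·100 + 0.1471·42 + 1.1059·100 + 0.0765·83 + 0.1211·11 + 0.1074·5 = 147.4669
  x_4 = 0.1849·55 + 0.0956·100 + 0.1510·42 + 0.0991·100 + 1.1364·83 + 0.0853·11 + 0.1661·5 = 132.0840
  x_5 = 0.1343·55 + 0.0889·100 + 0.0968·42 + 0.1246·100 + 0.1574·83 + 1.1370·11 + 0.0621·5 = 58.6863
  x_6 = 0.1754·55 + 0.0895·100 + 0.0586·42 + 0.0827·100 + 0.0973·83 + 0.1653·11 + 1.1386·5 = 44.9228

L[3,5] = 0.1211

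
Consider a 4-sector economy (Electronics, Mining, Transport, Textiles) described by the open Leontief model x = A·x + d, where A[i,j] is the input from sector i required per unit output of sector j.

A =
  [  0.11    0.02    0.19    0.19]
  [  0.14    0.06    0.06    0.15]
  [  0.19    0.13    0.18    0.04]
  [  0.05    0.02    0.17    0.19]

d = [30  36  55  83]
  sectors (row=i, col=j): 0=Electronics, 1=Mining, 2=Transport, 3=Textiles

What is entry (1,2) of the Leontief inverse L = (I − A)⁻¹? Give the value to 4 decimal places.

Form M = I − A:
  [  0.89   -0.02   -0.19   -0.19]
  [ -0.14    0.94   -0.06   -0.15]
  [ -0.19   -0.13    0.82   -0.04]
  [ -0.05   -0.02   -0.17    0.81]
Leontief inverse L = M⁻¹:
  [  1.2311    0.0825    0.3580    0.3217]
  [  0.2284    1.1005    0.1887    0.2667]
  [  0.3288    0.1972    1.3475    0.1802]
  [  0.1506    0.0737    0.3096    1.2988]
Total output x = L · d:
  x_0 = 1.2311·30 + 0.0825·36 + 0.3580·55 + 0.3217·83 = 86.2980
  x_1 = 0.2284·30 + 1.1005·36 + 0.1887·55 + 0.2667·83 = 78.9824
  x_2 = 0.3288·30 + 0.1972·36 + 1.3475·55 + 0.1802·83 = 106.0296
  x_3 = 0.1506·30 + 0.0737·36 + 0.3096·55 + 1.2988·83 = 131.9995

L[1,2] = 0.1887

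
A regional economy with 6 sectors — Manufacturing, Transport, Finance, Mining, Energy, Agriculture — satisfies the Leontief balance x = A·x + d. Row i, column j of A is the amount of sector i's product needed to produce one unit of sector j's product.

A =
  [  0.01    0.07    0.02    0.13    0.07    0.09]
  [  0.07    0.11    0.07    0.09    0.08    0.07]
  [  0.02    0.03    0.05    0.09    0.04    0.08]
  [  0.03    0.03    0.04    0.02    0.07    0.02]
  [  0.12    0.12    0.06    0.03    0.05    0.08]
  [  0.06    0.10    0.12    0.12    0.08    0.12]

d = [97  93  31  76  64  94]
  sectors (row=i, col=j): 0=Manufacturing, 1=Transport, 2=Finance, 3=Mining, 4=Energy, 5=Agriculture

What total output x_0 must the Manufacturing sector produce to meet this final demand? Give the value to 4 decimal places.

148.4212

Form M = I − A:
  [  0.99   -0.07   -0.02   -0.13   -0.07   -0.09]
  [ -0.07    0.89   -0.07   -0.09   -0.08   -0.07]
  [ -0.02   -0.03    0.95   -0.09   -0.04   -0.08]
  [ -0.03   -0.03   -0.04    0.98   -0.07   -0.02]
  [ -0.12   -0.12   -0.06   -0.03    0.95   -0.08]
  [ -0.06   -0.10   -0.12   -0.12   -0.08    0.88]
Leontief inverse L = M⁻¹:
  [  1.0475    0.1213    0.0629    0.1761    0.1146    0.1369]
  [  0.1145    1.1749    0.1207    0.1545    0.1350    0.1319]
  [  0.0468    0.0679    1.0837    0.1287    0.0742    0.1184]
  [  0.0513    0.0592    0.0614    1.0470    0.0925    0.0477]
  [  0.1608    0.1847    0.1091    0.0997    1.1041    0.1437]
  [  0.1124    0.1759    0.1841    0.1989    0.1463    1.1964]
Total output x = L · d:
  x_0 = 1.0475·97 + 0.1213·93 + 0.0629·31 + 0.1761·76 + 0.1146·64 + 0.1369·94 = 148.4212
  x_1 = 0.1145·97 + 1.1749·93 + 0.1207·31 + 0.1545·76 + 0.1350·64 + 0.1319·94 = 156.8936
  x_2 = 0.0468·97 + 0.0679·93 + 1.0837·31 + 0.1287·76 + 0.0742·64 + 0.1184·94 = 70.1020
  x_3 = 0.0513·97 + 0.0592·93 + 0.0614·31 + 1.0470·76 + 0.0925·64 + 0.0477·94 = 102.3622
  x_4 = 0.1608·97 + 0.1847·93 + 0.1091·31 + 0.0997·76 + 1.1041·64 + 0.1437·94 = 127.9029
  x_5 = 0.1124·97 + 0.1759·93 + 0.1841·31 + 0.1989·76 + 0.1463·64 + 1.1964·94 = 169.9120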